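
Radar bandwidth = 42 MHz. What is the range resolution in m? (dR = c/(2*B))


dR = 3e8 / (2 * 42000000.0) = 3.57 m

3.57 m


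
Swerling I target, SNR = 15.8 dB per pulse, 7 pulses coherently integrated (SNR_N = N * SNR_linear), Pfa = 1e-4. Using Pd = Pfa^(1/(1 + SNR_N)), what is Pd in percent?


SNR_lin = 10^(15.8/10) = 38.01894
SNR_N = 7 * 38.01894 = 266.13258
1/(1 + SNR_N) = 1/267.13258 = 0.0037435
Pd = (1e-4)^0.0037435 = 0.96611
Pd = 96.6%

96.6%


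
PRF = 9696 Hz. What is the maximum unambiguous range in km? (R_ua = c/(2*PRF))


R_ua = 3e8 / (2 * 9696) = 15470.3 m = 15.5 km

15.5 km


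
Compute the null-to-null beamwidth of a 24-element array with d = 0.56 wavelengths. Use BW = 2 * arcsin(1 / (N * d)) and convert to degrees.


1/(N*d) = 1/(24*0.56) = 0.074405
BW = 2*arcsin(0.074405) = 8.5 degrees

8.5 degrees


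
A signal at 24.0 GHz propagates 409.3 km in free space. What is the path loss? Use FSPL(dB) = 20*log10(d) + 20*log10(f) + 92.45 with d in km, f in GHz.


20*log10(409.3) = 52.24
20*log10(24.0) = 27.6
FSPL = 172.3 dB

172.3 dB


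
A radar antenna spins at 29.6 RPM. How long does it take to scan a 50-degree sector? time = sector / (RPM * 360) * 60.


t = 50 / (29.6 * 360) * 60 = 0.28 s

0.28 s


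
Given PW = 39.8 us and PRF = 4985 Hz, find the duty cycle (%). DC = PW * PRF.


DC = 39.8e-6 * 4985 * 100 = 19.84%

19.84%


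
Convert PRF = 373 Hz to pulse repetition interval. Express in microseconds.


PRI = 1/373 = 0.0026809651 s = 2681.0 us

2681.0 us


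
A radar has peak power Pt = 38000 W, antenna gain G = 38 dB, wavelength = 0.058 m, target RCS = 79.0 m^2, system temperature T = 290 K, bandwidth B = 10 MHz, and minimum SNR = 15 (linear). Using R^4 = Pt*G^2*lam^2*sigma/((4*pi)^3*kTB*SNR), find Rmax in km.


G_lin = 10^(38/10) = 6309.573445
R^4 = 38000 * 6309.573445^2 * 0.058^2 * 79.0 / ((4*pi)^3 * 1.38e-23 * 290 * 10000000.0 * 15)
R^4 = 3.37496e20 m^4
R_max = (3.37496e20)^(1/4) = 135539.9 m = 135.5 km

135.5 km


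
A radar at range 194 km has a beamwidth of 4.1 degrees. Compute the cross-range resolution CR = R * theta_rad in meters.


BW_rad = 0.071558499
CR = 194000 * 0.071558499 = 13882.3 m

13882.3 m


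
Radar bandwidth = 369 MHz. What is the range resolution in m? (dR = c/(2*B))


dR = 3e8 / (2 * 369000000.0) = 0.41 m

0.41 m


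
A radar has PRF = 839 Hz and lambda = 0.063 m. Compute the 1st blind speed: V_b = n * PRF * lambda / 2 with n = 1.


V_blind = 1 * 839 * 0.063 / 2 = 26.4 m/s

26.4 m/s


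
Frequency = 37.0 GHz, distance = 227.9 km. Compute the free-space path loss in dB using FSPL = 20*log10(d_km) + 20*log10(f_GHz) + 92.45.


20*log10(227.9) = 47.15
20*log10(37.0) = 31.36
FSPL = 171.0 dB

171.0 dB


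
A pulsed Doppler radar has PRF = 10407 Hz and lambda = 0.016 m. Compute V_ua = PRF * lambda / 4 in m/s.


V_ua = 10407 * 0.016 / 4 = 41.6 m/s

41.6 m/s


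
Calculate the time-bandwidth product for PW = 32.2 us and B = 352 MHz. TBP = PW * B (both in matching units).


TBP = 32.2 * 352 = 11334.4

11334.4


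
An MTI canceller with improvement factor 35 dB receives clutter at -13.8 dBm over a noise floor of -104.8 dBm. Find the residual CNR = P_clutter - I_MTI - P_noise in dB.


CNR = -13.8 - 35 - (-104.8) = 56.0 dB

56.0 dB


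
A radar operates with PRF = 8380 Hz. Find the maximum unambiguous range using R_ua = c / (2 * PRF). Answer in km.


R_ua = 3e8 / (2 * 8380) = 17899.8 m = 17.9 km

17.9 km


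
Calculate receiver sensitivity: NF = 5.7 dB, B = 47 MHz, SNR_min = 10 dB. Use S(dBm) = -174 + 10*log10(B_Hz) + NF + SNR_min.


10*log10(47000000.0) = 76.72
S = -174 + 76.72 + 5.7 + 10 = -81.6 dBm

-81.6 dBm


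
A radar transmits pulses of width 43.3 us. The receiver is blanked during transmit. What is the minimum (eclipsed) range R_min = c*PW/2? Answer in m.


R_min = 3e8 * 43.3e-6 / 2 = 6495.0 m

6495.0 m


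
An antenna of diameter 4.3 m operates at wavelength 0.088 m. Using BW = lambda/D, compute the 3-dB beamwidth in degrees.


BW_rad = 0.088 / 4.3 = 0.020465
BW_deg = 1.17 degrees

1.17 degrees


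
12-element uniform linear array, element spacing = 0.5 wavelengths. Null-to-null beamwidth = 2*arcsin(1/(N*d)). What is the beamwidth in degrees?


1/(N*d) = 1/(12*0.5) = 0.166667
BW = 2*arcsin(0.166667) = 19.2 degrees

19.2 degrees


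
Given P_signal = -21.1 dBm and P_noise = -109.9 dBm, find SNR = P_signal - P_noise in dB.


SNR = -21.1 - (-109.9) = 88.8 dB

88.8 dB


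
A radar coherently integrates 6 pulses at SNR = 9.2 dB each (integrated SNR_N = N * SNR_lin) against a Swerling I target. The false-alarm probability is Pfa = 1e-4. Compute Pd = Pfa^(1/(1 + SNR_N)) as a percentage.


SNR_lin = 10^(9.2/10) = 8.31764
SNR_N = 6 * 8.31764 = 49.90584
1/(1 + SNR_N) = 1/50.90584 = 0.0196441
Pd = (1e-4)^0.0196441 = 0.83449
Pd = 83.4%

83.4%


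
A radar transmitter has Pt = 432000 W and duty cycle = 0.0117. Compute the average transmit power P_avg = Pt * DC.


P_avg = 432000 * 0.0117 = 5054.4 W

5054.4 W


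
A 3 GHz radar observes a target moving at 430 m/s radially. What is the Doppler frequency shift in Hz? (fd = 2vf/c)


fd = 2 * 430 * 3000000000.0 / 3e8 = 8600.0 Hz

8600.0 Hz


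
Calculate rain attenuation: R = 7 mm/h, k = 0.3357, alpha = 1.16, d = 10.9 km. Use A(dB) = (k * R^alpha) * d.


gamma = 0.3357 * 7^1.16 = 3.208227 dB/km
A = 3.208227 * 10.9 = 34.97 dB

34.97 dB


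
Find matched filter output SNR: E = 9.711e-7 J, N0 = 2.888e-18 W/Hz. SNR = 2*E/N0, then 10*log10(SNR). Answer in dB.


SNR_lin = 2 * 9.711e-7 / 2.888e-18 = 6.725e11
SNR_dB = 10*log10(6.725e11) = 118.3 dB

118.3 dB


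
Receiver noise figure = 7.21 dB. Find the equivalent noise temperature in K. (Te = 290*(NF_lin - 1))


NF_lin = 10^(7.21/10) = 5.260173
Te = 290 * (5.260173 - 1) = 1235.5 K

1235.5 K


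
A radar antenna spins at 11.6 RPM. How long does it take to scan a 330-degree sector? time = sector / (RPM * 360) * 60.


t = 330 / (11.6 * 360) * 60 = 4.74 s

4.74 s


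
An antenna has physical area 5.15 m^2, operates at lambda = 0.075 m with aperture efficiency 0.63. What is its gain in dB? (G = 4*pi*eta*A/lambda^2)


G_linear = 4*pi*0.63*5.15/0.075^2 = 7248.28
G_dB = 10*log10(7248.28) = 38.6 dB

38.6 dB


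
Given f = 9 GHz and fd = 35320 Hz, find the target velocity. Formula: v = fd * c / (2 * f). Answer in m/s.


v = 35320 * 3e8 / (2 * 9000000000.0) = 588.7 m/s

588.7 m/s


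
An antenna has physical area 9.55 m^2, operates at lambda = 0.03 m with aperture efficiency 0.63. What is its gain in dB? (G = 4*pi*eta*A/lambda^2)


G_linear = 4*pi*0.63*9.55/0.03^2 = 84006.19
G_dB = 10*log10(84006.19) = 49.2 dB

49.2 dB


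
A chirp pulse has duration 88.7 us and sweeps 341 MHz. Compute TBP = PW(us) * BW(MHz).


TBP = 88.7 * 341 = 30246.7

30246.7


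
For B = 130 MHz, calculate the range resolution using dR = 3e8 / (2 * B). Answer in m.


dR = 3e8 / (2 * 130000000.0) = 1.15 m

1.15 m


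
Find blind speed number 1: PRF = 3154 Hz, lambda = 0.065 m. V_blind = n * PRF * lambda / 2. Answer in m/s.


V_blind = 1 * 3154 * 0.065 / 2 = 102.5 m/s

102.5 m/s


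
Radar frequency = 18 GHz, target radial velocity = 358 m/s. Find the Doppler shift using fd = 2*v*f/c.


fd = 2 * 358 * 18000000000.0 / 3e8 = 42960.0 Hz

42960.0 Hz


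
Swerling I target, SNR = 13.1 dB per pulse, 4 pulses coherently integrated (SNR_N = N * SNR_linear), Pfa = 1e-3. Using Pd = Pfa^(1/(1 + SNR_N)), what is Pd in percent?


SNR_lin = 10^(13.1/10) = 20.41738
SNR_N = 4 * 20.41738 = 81.66952
1/(1 + SNR_N) = 1/82.66952 = 0.0120964
Pd = (1e-3)^0.0120964 = 0.91984
Pd = 92.0%

92.0%


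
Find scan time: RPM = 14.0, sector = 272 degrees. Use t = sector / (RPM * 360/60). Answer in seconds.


t = 272 / (14.0 * 360) * 60 = 3.24 s

3.24 s


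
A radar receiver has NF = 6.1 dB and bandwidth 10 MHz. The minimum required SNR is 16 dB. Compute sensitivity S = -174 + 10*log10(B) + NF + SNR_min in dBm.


10*log10(10000000.0) = 70.0
S = -174 + 70.0 + 6.1 + 16 = -81.9 dBm

-81.9 dBm


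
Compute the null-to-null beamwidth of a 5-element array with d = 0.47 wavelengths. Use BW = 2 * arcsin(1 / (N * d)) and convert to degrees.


1/(N*d) = 1/(5*0.47) = 0.425532
BW = 2*arcsin(0.425532) = 50.4 degrees

50.4 degrees


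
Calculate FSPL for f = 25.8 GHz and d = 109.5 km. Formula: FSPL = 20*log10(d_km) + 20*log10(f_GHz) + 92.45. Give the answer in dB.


20*log10(109.5) = 40.79
20*log10(25.8) = 28.23
FSPL = 161.5 dB

161.5 dB


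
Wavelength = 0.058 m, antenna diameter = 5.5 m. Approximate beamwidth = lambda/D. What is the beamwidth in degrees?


BW_rad = 0.058 / 5.5 = 0.010545
BW_deg = 0.6 degrees

0.6 degrees


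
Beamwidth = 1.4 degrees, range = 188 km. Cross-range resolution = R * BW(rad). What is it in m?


BW_rad = 0.02443461
CR = 188000 * 0.02443461 = 4593.7 m

4593.7 m


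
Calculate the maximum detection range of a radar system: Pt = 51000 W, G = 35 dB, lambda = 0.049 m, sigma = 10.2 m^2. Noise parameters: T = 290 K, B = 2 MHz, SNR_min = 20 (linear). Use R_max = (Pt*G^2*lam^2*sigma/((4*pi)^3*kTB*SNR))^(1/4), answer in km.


G_lin = 10^(35/10) = 3162.27766
R^4 = 51000 * 3162.27766^2 * 0.049^2 * 10.2 / ((4*pi)^3 * 1.38e-23 * 290 * 2000000.0 * 20)
R^4 = 3.93184e19 m^4
R_max = (3.93184e19)^(1/4) = 79186.1 m = 79.2 km

79.2 km


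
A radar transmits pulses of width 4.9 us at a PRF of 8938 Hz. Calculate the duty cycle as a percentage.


DC = 4.9e-6 * 8938 * 100 = 4.38%

4.38%


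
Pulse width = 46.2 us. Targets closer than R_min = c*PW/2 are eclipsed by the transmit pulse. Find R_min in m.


R_min = 3e8 * 46.2e-6 / 2 = 6930.0 m

6930.0 m


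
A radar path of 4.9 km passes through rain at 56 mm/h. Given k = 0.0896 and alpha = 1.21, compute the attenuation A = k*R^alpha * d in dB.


gamma = 0.0896 * 56^1.21 = 11.684645 dB/km
A = 11.684645 * 4.9 = 57.25 dB

57.25 dB


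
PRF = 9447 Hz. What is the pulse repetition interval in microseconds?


PRI = 1/9447 = 0.0001058537 s = 105.9 us

105.9 us


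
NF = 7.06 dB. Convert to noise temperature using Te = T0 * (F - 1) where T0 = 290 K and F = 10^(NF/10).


NF_lin = 10^(7.06/10) = 5.081594
Te = 290 * (5.081594 - 1) = 1183.7 K

1183.7 K


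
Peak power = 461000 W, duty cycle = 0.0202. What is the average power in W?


P_avg = 461000 * 0.0202 = 9312.2 W

9312.2 W


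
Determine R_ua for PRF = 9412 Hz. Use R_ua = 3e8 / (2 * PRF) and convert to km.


R_ua = 3e8 / (2 * 9412) = 15937.1 m = 15.9 km

15.9 km


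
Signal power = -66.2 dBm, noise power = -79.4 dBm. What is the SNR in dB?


SNR = -66.2 - (-79.4) = 13.2 dB

13.2 dB


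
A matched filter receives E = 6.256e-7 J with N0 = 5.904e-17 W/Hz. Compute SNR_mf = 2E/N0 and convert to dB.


SNR_lin = 2 * 6.256e-7 / 5.904e-17 = 2.119e10
SNR_dB = 10*log10(2.119e10) = 103.3 dB

103.3 dB


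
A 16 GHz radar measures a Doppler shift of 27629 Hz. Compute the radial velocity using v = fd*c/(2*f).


v = 27629 * 3e8 / (2 * 16000000000.0) = 259.0 m/s

259.0 m/s


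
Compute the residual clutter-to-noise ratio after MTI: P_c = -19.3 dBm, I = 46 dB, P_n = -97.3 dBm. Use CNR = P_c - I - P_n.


CNR = -19.3 - 46 - (-97.3) = 32.0 dB

32.0 dB


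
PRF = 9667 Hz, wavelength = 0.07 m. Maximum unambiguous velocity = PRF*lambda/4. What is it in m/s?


V_ua = 9667 * 0.07 / 4 = 169.2 m/s

169.2 m/s


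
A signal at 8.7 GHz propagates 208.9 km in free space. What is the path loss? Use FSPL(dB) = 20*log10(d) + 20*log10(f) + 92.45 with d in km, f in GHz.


20*log10(208.9) = 46.4
20*log10(8.7) = 18.79
FSPL = 157.6 dB

157.6 dB


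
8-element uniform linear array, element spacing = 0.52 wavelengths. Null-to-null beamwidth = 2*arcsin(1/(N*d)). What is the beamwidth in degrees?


1/(N*d) = 1/(8*0.52) = 0.240385
BW = 2*arcsin(0.240385) = 27.8 degrees

27.8 degrees


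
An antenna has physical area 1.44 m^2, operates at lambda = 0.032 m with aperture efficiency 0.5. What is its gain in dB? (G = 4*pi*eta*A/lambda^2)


G_linear = 4*pi*0.5*1.44/0.032^2 = 8835.73
G_dB = 10*log10(8835.73) = 39.5 dB

39.5 dB


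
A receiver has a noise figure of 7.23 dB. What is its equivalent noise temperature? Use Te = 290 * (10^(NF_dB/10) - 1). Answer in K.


NF_lin = 10^(7.23/10) = 5.284453
Te = 290 * (5.284453 - 1) = 1242.5 K

1242.5 K


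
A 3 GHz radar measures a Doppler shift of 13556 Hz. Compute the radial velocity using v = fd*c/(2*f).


v = 13556 * 3e8 / (2 * 3000000000.0) = 677.8 m/s

677.8 m/s


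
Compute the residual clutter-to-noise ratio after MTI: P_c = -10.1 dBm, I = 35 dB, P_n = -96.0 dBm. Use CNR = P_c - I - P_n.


CNR = -10.1 - 35 - (-96.0) = 50.9 dB

50.9 dB


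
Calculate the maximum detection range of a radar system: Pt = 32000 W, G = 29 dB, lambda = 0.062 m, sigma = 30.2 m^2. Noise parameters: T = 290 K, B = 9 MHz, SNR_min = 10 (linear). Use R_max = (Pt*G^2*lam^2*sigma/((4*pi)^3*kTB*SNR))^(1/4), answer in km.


G_lin = 10^(29/10) = 794.328235
R^4 = 32000 * 794.328235^2 * 0.062^2 * 30.2 / ((4*pi)^3 * 1.38e-23 * 290 * 9000000.0 * 10)
R^4 = 3.27938e18 m^4
R_max = (3.27938e18)^(1/4) = 42554.7 m = 42.6 km

42.6 km


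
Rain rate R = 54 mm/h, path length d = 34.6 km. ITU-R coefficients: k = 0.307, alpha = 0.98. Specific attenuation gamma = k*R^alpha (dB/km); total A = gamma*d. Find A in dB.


gamma = 0.307 * 54^0.98 = 15.306795 dB/km
A = 15.306795 * 34.6 = 529.62 dB

529.62 dB


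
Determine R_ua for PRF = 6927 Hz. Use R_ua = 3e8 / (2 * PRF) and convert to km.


R_ua = 3e8 / (2 * 6927) = 21654.4 m = 21.7 km

21.7 km


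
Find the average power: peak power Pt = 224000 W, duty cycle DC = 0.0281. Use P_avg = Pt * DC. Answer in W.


P_avg = 224000 * 0.0281 = 6294.4 W

6294.4 W


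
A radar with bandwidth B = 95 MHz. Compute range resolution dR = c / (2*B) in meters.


dR = 3e8 / (2 * 95000000.0) = 1.58 m

1.58 m


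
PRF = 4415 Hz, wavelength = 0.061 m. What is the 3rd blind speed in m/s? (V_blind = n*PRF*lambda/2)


V_blind = 3 * 4415 * 0.061 / 2 = 404.0 m/s

404.0 m/s


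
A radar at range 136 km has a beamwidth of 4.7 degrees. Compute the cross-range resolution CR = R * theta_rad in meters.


BW_rad = 0.082030475
CR = 136000 * 0.082030475 = 11156.1 m

11156.1 m


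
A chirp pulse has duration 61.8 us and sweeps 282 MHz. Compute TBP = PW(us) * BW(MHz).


TBP = 61.8 * 282 = 17427.6

17427.6


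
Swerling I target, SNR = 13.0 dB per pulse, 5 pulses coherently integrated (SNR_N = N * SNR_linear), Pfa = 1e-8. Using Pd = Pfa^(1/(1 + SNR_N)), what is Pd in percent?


SNR_lin = 10^(13.0/10) = 19.95262
SNR_N = 5 * 19.95262 = 99.7631
1/(1 + SNR_N) = 1/100.7631 = 0.0099243
Pd = (1e-8)^0.0099243 = 0.83292
Pd = 83.3%

83.3%


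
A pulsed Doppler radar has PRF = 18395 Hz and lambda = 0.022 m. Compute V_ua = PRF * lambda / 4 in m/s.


V_ua = 18395 * 0.022 / 4 = 101.2 m/s

101.2 m/s


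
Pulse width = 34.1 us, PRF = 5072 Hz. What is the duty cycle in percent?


DC = 34.1e-6 * 5072 * 100 = 17.3%

17.3%


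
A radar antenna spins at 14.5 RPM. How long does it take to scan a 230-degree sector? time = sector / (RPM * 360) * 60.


t = 230 / (14.5 * 360) * 60 = 2.64 s

2.64 s


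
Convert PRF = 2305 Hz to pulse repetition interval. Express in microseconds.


PRI = 1/2305 = 0.0004338395 s = 433.8 us

433.8 us


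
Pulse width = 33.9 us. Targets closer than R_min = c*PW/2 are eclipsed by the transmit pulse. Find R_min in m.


R_min = 3e8 * 33.9e-6 / 2 = 5085.0 m

5085.0 m


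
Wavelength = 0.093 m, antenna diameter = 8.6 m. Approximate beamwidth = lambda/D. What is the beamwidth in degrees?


BW_rad = 0.093 / 8.6 = 0.010814
BW_deg = 0.62 degrees

0.62 degrees


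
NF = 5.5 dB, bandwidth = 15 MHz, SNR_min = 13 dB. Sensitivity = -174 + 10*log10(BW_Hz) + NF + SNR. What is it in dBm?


10*log10(15000000.0) = 71.76
S = -174 + 71.76 + 5.5 + 13 = -83.7 dBm

-83.7 dBm


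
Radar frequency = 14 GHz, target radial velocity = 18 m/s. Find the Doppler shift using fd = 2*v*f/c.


fd = 2 * 18 * 14000000000.0 / 3e8 = 1680.0 Hz

1680.0 Hz


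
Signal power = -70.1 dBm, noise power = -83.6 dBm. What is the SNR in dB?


SNR = -70.1 - (-83.6) = 13.5 dB

13.5 dB


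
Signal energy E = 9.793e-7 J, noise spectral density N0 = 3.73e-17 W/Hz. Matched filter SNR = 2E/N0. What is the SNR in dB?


SNR_lin = 2 * 9.793e-7 / 3.73e-17 = 5.251e10
SNR_dB = 10*log10(5.251e10) = 107.2 dB

107.2 dB


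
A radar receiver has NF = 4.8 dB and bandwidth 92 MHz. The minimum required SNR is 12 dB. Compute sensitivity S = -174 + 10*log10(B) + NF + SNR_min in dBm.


10*log10(92000000.0) = 79.64
S = -174 + 79.64 + 4.8 + 12 = -77.6 dBm

-77.6 dBm


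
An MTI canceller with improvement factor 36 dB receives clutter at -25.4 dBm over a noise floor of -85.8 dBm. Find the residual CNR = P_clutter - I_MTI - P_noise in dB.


CNR = -25.4 - 36 - (-85.8) = 24.4 dB

24.4 dB


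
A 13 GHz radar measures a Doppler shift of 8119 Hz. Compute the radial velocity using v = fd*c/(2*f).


v = 8119 * 3e8 / (2 * 13000000000.0) = 93.7 m/s

93.7 m/s


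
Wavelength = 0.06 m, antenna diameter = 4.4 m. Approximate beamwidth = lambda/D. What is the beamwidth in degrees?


BW_rad = 0.06 / 4.4 = 0.013636
BW_deg = 0.78 degrees

0.78 degrees


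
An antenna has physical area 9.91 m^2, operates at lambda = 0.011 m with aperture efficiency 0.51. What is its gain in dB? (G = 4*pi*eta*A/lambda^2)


G_linear = 4*pi*0.51*9.91/0.011^2 = 524890.03
G_dB = 10*log10(524890.03) = 57.2 dB

57.2 dB


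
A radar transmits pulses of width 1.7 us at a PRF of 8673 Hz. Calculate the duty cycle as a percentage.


DC = 1.7e-6 * 8673 * 100 = 1.47%

1.47%


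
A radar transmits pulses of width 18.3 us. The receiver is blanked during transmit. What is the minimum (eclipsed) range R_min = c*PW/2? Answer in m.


R_min = 3e8 * 18.3e-6 / 2 = 2745.0 m

2745.0 m


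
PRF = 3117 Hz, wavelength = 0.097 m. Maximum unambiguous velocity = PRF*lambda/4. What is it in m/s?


V_ua = 3117 * 0.097 / 4 = 75.6 m/s

75.6 m/s


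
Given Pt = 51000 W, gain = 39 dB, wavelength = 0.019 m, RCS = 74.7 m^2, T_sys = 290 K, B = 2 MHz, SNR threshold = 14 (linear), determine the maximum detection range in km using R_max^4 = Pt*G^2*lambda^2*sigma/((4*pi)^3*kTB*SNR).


G_lin = 10^(39/10) = 7943.282347
R^4 = 51000 * 7943.282347^2 * 0.019^2 * 74.7 / ((4*pi)^3 * 1.38e-23 * 290 * 2000000.0 * 14)
R^4 = 3.90241e20 m^4
R_max = (3.90241e20)^(1/4) = 140550.8 m = 140.6 km

140.6 km


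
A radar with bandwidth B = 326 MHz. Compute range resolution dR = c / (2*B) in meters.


dR = 3e8 / (2 * 326000000.0) = 0.46 m

0.46 m


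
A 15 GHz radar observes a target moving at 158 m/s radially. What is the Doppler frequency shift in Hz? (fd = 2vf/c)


fd = 2 * 158 * 15000000000.0 / 3e8 = 15800.0 Hz

15800.0 Hz


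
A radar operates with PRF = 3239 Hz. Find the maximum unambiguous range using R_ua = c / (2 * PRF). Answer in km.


R_ua = 3e8 / (2 * 3239) = 46310.6 m = 46.3 km

46.3 km


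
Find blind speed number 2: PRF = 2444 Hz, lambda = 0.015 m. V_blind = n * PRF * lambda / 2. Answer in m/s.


V_blind = 2 * 2444 * 0.015 / 2 = 36.7 m/s

36.7 m/s


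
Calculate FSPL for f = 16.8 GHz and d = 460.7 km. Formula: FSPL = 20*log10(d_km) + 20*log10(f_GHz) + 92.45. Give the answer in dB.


20*log10(460.7) = 53.27
20*log10(16.8) = 24.51
FSPL = 170.2 dB

170.2 dB


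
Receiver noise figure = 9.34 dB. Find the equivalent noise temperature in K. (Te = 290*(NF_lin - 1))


NF_lin = 10^(9.34/10) = 8.590135
Te = 290 * (8.590135 - 1) = 2201.1 K

2201.1 K


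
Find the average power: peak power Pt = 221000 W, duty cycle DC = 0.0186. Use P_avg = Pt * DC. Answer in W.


P_avg = 221000 * 0.0186 = 4110.6 W

4110.6 W


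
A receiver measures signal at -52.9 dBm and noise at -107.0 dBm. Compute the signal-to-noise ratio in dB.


SNR = -52.9 - (-107.0) = 54.1 dB

54.1 dB


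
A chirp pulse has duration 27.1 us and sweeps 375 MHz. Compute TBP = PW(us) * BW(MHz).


TBP = 27.1 * 375 = 10162.5

10162.5


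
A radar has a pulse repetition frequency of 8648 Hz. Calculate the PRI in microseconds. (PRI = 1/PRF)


PRI = 1/8648 = 0.0001156337 s = 115.6 us

115.6 us


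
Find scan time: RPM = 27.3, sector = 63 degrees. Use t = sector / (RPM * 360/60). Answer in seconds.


t = 63 / (27.3 * 360) * 60 = 0.38 s

0.38 s


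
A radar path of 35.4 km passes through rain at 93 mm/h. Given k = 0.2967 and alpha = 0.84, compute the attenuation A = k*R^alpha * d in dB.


gamma = 0.2967 * 93^0.84 = 13.361131 dB/km
A = 13.361131 * 35.4 = 472.98 dB

472.98 dB


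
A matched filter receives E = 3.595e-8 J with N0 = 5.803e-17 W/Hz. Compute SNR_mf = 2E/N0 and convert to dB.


SNR_lin = 2 * 3.595e-8 / 5.803e-17 = 1.239e9
SNR_dB = 10*log10(1.239e9) = 90.9 dB

90.9 dB


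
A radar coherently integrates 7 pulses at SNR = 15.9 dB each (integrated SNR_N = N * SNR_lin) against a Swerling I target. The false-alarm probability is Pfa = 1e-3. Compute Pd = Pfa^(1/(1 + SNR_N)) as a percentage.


SNR_lin = 10^(15.9/10) = 38.90451
SNR_N = 7 * 38.90451 = 272.33157
1/(1 + SNR_N) = 1/273.33157 = 0.0036586
Pd = (1e-3)^0.0036586 = 0.97504
Pd = 97.5%

97.5%


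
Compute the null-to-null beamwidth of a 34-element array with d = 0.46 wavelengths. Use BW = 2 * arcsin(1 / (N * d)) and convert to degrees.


1/(N*d) = 1/(34*0.46) = 0.063939
BW = 2*arcsin(0.063939) = 7.3 degrees

7.3 degrees


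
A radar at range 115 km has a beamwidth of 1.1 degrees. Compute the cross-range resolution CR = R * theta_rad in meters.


BW_rad = 0.019198622
CR = 115000 * 0.019198622 = 2207.8 m

2207.8 m


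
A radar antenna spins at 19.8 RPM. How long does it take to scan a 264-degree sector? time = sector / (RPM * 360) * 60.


t = 264 / (19.8 * 360) * 60 = 2.22 s

2.22 s


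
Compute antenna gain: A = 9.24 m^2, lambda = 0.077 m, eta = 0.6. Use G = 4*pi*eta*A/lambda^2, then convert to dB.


G_linear = 4*pi*0.6*9.24/0.077^2 = 11750.37
G_dB = 10*log10(11750.37) = 40.7 dB

40.7 dB


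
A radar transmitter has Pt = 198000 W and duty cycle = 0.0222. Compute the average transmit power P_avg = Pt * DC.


P_avg = 198000 * 0.0222 = 4395.6 W

4395.6 W


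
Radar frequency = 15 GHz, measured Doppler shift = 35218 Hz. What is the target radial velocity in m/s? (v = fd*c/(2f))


v = 35218 * 3e8 / (2 * 15000000000.0) = 352.2 m/s

352.2 m/s


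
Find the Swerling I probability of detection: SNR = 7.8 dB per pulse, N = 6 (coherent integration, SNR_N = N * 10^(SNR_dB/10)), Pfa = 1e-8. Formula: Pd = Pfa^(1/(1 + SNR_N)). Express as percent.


SNR_lin = 10^(7.8/10) = 6.0256
SNR_N = 6 * 6.0256 = 36.1536
1/(1 + SNR_N) = 1/37.1536 = 0.0269153
Pd = (1e-8)^0.0269153 = 0.60908
Pd = 60.9%

60.9%


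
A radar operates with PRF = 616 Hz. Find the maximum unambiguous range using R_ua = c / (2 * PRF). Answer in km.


R_ua = 3e8 / (2 * 616) = 243506.5 m = 243.5 km

243.5 km


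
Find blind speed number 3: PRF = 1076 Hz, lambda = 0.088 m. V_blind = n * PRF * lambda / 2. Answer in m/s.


V_blind = 3 * 1076 * 0.088 / 2 = 142.0 m/s

142.0 m/s


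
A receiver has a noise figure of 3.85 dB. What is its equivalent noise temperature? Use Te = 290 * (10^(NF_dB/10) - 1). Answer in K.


NF_lin = 10^(3.85/10) = 2.42661
Te = 290 * (2.42661 - 1) = 413.7 K

413.7 K


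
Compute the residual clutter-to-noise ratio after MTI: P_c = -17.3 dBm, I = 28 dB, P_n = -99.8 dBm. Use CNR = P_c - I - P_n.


CNR = -17.3 - 28 - (-99.8) = 54.5 dB

54.5 dB


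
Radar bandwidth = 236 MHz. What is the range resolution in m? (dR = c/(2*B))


dR = 3e8 / (2 * 236000000.0) = 0.64 m

0.64 m


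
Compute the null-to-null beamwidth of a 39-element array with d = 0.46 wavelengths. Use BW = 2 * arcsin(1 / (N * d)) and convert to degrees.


1/(N*d) = 1/(39*0.46) = 0.055741
BW = 2*arcsin(0.055741) = 6.4 degrees

6.4 degrees


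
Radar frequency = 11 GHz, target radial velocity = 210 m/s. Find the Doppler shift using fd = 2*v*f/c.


fd = 2 * 210 * 11000000000.0 / 3e8 = 15400.0 Hz

15400.0 Hz


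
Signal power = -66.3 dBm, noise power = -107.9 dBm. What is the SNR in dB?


SNR = -66.3 - (-107.9) = 41.6 dB

41.6 dB


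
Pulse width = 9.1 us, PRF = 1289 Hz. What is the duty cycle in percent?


DC = 9.1e-6 * 1289 * 100 = 1.17%

1.17%


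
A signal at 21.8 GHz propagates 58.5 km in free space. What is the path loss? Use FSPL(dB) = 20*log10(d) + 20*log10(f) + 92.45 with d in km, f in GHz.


20*log10(58.5) = 35.34
20*log10(21.8) = 26.77
FSPL = 154.6 dB

154.6 dB


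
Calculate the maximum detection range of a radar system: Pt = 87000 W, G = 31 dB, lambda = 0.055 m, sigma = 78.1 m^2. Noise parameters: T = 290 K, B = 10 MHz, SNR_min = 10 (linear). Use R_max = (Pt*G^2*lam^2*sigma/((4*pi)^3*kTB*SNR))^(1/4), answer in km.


G_lin = 10^(31/10) = 1258.925412
R^4 = 87000 * 1258.925412^2 * 0.055^2 * 78.1 / ((4*pi)^3 * 1.38e-23 * 290 * 10000000.0 * 10)
R^4 = 4.10194e19 m^4
R_max = (4.10194e19)^(1/4) = 80029.0 m = 80.0 km

80.0 km


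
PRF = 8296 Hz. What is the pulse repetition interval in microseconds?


PRI = 1/8296 = 0.00012054 s = 120.5 us

120.5 us


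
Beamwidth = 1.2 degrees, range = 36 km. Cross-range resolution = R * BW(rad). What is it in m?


BW_rad = 0.020943951
CR = 36000 * 0.020943951 = 754.0 m

754.0 m


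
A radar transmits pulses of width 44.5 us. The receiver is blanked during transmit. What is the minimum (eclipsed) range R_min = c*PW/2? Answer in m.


R_min = 3e8 * 44.5e-6 / 2 = 6675.0 m

6675.0 m


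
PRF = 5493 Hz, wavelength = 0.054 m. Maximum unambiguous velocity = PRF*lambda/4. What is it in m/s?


V_ua = 5493 * 0.054 / 4 = 74.2 m/s

74.2 m/s


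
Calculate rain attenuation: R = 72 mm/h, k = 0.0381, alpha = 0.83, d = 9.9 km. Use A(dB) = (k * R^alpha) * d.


gamma = 0.0381 * 72^0.83 = 1.325901 dB/km
A = 1.325901 * 9.9 = 13.13 dB

13.13 dB


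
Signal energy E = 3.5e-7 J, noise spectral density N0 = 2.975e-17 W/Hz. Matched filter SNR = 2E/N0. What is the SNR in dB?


SNR_lin = 2 * 3.5e-7 / 2.975e-17 = 2.353e10
SNR_dB = 10*log10(2.353e10) = 103.7 dB

103.7 dB


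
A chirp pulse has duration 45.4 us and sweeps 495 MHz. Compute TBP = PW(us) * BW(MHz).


TBP = 45.4 * 495 = 22473.0

22473.0


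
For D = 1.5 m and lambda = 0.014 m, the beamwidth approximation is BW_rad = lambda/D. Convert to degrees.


BW_rad = 0.014 / 1.5 = 0.009333
BW_deg = 0.53 degrees

0.53 degrees


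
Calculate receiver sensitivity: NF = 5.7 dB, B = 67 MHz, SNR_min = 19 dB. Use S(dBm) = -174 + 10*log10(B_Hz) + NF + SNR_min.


10*log10(67000000.0) = 78.26
S = -174 + 78.26 + 5.7 + 19 = -71.0 dBm

-71.0 dBm


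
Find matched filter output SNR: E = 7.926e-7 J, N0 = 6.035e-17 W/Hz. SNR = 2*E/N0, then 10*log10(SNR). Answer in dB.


SNR_lin = 2 * 7.926e-7 / 6.035e-17 = 2.627e10
SNR_dB = 10*log10(2.627e10) = 104.2 dB

104.2 dB


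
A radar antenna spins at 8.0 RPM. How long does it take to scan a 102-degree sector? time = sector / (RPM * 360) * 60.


t = 102 / (8.0 * 360) * 60 = 2.13 s

2.13 s


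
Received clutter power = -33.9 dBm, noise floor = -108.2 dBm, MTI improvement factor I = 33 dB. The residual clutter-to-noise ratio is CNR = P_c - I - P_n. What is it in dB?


CNR = -33.9 - 33 - (-108.2) = 41.3 dB

41.3 dB


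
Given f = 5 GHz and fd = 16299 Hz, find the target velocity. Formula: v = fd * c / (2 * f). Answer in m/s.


v = 16299 * 3e8 / (2 * 5000000000.0) = 489.0 m/s

489.0 m/s


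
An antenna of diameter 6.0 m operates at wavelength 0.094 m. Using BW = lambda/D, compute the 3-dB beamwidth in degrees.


BW_rad = 0.094 / 6.0 = 0.015667
BW_deg = 0.9 degrees

0.9 degrees


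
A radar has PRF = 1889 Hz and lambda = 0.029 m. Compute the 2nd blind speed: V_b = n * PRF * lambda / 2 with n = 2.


V_blind = 2 * 1889 * 0.029 / 2 = 54.8 m/s

54.8 m/s


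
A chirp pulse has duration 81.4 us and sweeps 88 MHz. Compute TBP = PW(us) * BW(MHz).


TBP = 81.4 * 88 = 7163.2

7163.2


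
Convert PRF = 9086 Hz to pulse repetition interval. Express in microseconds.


PRI = 1/9086 = 0.0001100594 s = 110.1 us

110.1 us


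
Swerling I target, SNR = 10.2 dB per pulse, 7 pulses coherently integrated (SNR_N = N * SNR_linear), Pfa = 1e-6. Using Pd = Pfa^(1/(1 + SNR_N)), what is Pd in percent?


SNR_lin = 10^(10.2/10) = 10.47129
SNR_N = 7 * 10.47129 = 73.29903
1/(1 + SNR_N) = 1/74.29903 = 0.0134591
Pd = (1e-6)^0.0134591 = 0.83032
Pd = 83.0%

83.0%


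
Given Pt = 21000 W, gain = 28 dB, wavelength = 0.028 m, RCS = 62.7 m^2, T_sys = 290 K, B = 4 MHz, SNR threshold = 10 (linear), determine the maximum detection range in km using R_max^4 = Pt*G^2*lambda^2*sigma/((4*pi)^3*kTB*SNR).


G_lin = 10^(28/10) = 630.957344
R^4 = 21000 * 630.957344^2 * 0.028^2 * 62.7 / ((4*pi)^3 * 1.38e-23 * 290 * 4000000.0 * 10)
R^4 = 1.29371e18 m^4
R_max = (1.29371e18)^(1/4) = 33725.6 m = 33.7 km

33.7 km


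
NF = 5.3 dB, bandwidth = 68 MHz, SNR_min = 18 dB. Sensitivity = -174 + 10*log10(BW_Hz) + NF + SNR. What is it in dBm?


10*log10(68000000.0) = 78.33
S = -174 + 78.33 + 5.3 + 18 = -72.4 dBm

-72.4 dBm


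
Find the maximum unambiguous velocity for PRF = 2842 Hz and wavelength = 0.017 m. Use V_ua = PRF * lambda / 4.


V_ua = 2842 * 0.017 / 4 = 12.1 m/s

12.1 m/s


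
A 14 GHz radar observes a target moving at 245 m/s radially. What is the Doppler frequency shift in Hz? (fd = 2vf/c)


fd = 2 * 245 * 14000000000.0 / 3e8 = 22866.7 Hz

22866.7 Hz


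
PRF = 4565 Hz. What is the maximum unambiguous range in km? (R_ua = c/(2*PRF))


R_ua = 3e8 / (2 * 4565) = 32858.7 m = 32.9 km

32.9 km


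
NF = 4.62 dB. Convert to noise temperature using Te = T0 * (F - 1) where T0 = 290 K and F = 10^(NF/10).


NF_lin = 10^(4.62/10) = 2.897344
Te = 290 * (2.897344 - 1) = 550.2 K

550.2 K


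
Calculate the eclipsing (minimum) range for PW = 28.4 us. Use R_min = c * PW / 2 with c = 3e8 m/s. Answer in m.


R_min = 3e8 * 28.4e-6 / 2 = 4260.0 m

4260.0 m


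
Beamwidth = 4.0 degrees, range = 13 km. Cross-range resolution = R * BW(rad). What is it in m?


BW_rad = 0.06981317
CR = 13000 * 0.06981317 = 907.6 m

907.6 m


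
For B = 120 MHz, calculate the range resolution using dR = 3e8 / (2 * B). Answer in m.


dR = 3e8 / (2 * 120000000.0) = 1.25 m

1.25 m


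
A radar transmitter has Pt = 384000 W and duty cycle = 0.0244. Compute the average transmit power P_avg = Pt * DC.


P_avg = 384000 * 0.0244 = 9369.6 W

9369.6 W


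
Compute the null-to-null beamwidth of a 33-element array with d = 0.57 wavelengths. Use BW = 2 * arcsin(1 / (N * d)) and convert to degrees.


1/(N*d) = 1/(33*0.57) = 0.053163
BW = 2*arcsin(0.053163) = 6.1 degrees

6.1 degrees


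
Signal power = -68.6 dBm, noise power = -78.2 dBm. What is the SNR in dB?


SNR = -68.6 - (-78.2) = 9.6 dB

9.6 dB


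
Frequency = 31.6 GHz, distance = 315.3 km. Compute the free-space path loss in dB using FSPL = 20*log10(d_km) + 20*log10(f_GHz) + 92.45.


20*log10(315.3) = 49.97
20*log10(31.6) = 29.99
FSPL = 172.4 dB

172.4 dB


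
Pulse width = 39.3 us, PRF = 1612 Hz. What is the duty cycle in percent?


DC = 39.3e-6 * 1612 * 100 = 6.34%

6.34%


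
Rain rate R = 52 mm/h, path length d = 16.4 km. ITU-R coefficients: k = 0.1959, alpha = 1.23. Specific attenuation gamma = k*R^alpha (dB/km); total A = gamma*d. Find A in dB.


gamma = 0.1959 * 52^1.23 = 25.276594 dB/km
A = 25.276594 * 16.4 = 414.54 dB

414.54 dB


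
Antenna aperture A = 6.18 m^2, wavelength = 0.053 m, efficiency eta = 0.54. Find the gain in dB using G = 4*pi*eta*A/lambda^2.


G_linear = 4*pi*0.54*6.18/0.053^2 = 14929.33
G_dB = 10*log10(14929.33) = 41.7 dB

41.7 dB


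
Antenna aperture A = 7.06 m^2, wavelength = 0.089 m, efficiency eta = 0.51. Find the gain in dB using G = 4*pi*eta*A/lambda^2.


G_linear = 4*pi*0.51*7.06/0.089^2 = 5712.22
G_dB = 10*log10(5712.22) = 37.6 dB

37.6 dB


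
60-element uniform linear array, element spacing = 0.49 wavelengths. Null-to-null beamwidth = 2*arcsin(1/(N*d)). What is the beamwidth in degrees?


1/(N*d) = 1/(60*0.49) = 0.034014
BW = 2*arcsin(0.034014) = 3.9 degrees

3.9 degrees


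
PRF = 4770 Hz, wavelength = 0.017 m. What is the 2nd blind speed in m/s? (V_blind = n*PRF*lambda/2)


V_blind = 2 * 4770 * 0.017 / 2 = 81.1 m/s

81.1 m/s


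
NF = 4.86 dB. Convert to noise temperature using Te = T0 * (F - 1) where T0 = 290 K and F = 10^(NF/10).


NF_lin = 10^(4.86/10) = 3.061963
Te = 290 * (3.061963 - 1) = 598.0 K

598.0 K


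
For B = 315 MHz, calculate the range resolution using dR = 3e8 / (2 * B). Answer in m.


dR = 3e8 / (2 * 315000000.0) = 0.48 m

0.48 m


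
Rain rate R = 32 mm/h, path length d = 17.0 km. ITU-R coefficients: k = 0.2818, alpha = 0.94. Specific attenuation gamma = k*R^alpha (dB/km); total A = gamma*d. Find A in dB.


gamma = 0.2818 * 32^0.94 = 7.324567 dB/km
A = 7.324567 * 17.0 = 124.52 dB

124.52 dB


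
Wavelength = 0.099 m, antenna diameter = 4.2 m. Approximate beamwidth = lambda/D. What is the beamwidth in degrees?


BW_rad = 0.099 / 4.2 = 0.023571
BW_deg = 1.35 degrees

1.35 degrees


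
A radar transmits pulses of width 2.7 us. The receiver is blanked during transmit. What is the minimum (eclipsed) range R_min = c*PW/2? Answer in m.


R_min = 3e8 * 2.7e-6 / 2 = 405.0 m

405.0 m


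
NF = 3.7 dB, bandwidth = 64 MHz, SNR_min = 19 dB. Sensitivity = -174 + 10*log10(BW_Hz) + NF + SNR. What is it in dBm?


10*log10(64000000.0) = 78.06
S = -174 + 78.06 + 3.7 + 19 = -73.2 dBm

-73.2 dBm


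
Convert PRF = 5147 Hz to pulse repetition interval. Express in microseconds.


PRI = 1/5147 = 0.0001942879 s = 194.3 us

194.3 us


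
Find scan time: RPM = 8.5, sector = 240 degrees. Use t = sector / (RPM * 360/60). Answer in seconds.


t = 240 / (8.5 * 360) * 60 = 4.71 s

4.71 s


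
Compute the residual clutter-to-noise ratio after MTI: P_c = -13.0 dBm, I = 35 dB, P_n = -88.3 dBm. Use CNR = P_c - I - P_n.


CNR = -13.0 - 35 - (-88.3) = 40.3 dB

40.3 dB


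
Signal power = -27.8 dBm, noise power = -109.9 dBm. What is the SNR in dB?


SNR = -27.8 - (-109.9) = 82.1 dB

82.1 dB


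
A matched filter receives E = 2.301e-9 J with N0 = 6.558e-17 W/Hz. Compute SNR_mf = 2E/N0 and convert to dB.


SNR_lin = 2 * 2.301e-9 / 6.558e-17 = 7.017e7
SNR_dB = 10*log10(7.017e7) = 78.5 dB

78.5 dB


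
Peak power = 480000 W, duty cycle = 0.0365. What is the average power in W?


P_avg = 480000 * 0.0365 = 17520.0 W

17520.0 W


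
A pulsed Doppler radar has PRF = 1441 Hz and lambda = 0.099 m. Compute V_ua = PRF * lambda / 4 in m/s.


V_ua = 1441 * 0.099 / 4 = 35.7 m/s

35.7 m/s


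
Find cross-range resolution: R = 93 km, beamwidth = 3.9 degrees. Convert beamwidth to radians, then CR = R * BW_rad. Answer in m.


BW_rad = 0.068067841
CR = 93000 * 0.068067841 = 6330.3 m

6330.3 m


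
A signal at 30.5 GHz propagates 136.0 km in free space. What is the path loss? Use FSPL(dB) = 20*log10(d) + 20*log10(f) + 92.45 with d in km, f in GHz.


20*log10(136.0) = 42.67
20*log10(30.5) = 29.69
FSPL = 164.8 dB

164.8 dB


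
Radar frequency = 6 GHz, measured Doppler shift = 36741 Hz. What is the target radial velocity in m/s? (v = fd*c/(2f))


v = 36741 * 3e8 / (2 * 6000000000.0) = 918.5 m/s

918.5 m/s


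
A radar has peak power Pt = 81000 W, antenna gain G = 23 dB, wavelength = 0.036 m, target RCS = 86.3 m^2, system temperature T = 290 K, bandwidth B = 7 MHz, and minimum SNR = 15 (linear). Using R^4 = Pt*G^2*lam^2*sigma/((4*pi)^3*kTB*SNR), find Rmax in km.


G_lin = 10^(23/10) = 199.526231
R^4 = 81000 * 199.526231^2 * 0.036^2 * 86.3 / ((4*pi)^3 * 1.38e-23 * 290 * 7000000.0 * 15)
R^4 = 4.32519e17 m^4
R_max = (4.32519e17)^(1/4) = 25644.9 m = 25.6 km

25.6 km


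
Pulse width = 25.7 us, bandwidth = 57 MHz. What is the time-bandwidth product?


TBP = 25.7 * 57 = 1464.9

1464.9


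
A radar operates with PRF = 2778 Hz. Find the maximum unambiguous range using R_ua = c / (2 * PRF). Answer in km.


R_ua = 3e8 / (2 * 2778) = 53995.7 m = 54.0 km

54.0 km


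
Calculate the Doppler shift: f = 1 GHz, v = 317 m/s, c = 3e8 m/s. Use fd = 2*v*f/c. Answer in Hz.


fd = 2 * 317 * 1000000000.0 / 3e8 = 2113.3 Hz

2113.3 Hz


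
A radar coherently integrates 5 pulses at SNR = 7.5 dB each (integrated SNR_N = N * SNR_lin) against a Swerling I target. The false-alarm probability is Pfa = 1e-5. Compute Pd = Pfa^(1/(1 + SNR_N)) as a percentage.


SNR_lin = 10^(7.5/10) = 5.62341
SNR_N = 5 * 5.62341 = 28.11705
1/(1 + SNR_N) = 1/29.11705 = 0.0343441
Pd = (1e-5)^0.0343441 = 0.67341
Pd = 67.3%

67.3%


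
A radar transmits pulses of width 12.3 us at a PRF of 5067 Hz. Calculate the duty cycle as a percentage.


DC = 12.3e-6 * 5067 * 100 = 6.23%

6.23%


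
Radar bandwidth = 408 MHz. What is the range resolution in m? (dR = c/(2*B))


dR = 3e8 / (2 * 408000000.0) = 0.37 m

0.37 m


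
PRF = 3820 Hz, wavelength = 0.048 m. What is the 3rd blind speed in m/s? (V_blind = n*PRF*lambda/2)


V_blind = 3 * 3820 * 0.048 / 2 = 275.0 m/s

275.0 m/s


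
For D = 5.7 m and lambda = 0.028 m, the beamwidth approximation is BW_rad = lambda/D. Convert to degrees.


BW_rad = 0.028 / 5.7 = 0.004912
BW_deg = 0.28 degrees

0.28 degrees


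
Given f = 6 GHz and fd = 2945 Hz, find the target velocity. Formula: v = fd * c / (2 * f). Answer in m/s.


v = 2945 * 3e8 / (2 * 6000000000.0) = 73.6 m/s

73.6 m/s


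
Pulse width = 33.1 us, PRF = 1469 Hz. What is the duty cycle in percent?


DC = 33.1e-6 * 1469 * 100 = 4.86%

4.86%


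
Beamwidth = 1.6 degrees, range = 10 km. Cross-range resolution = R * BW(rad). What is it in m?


BW_rad = 0.027925268
CR = 10000 * 0.027925268 = 279.3 m

279.3 m


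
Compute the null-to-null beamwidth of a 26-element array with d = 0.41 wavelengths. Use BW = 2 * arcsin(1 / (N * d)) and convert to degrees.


1/(N*d) = 1/(26*0.41) = 0.093809
BW = 2*arcsin(0.093809) = 10.8 degrees

10.8 degrees


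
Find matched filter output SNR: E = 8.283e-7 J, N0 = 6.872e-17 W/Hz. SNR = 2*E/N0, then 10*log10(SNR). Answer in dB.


SNR_lin = 2 * 8.283e-7 / 6.872e-17 = 2.411e10
SNR_dB = 10*log10(2.411e10) = 103.8 dB

103.8 dB


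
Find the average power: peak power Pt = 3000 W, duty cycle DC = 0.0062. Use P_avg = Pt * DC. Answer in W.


P_avg = 3000 * 0.0062 = 18.6 W

18.6 W


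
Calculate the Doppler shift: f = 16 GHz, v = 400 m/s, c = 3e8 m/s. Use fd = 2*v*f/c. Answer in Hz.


fd = 2 * 400 * 16000000000.0 / 3e8 = 42666.7 Hz

42666.7 Hz


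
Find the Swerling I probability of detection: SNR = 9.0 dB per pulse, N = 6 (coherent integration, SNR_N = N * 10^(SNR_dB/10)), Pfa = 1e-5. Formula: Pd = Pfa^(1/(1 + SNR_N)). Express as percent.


SNR_lin = 10^(9.0/10) = 7.94328
SNR_N = 6 * 7.94328 = 47.65968
1/(1 + SNR_N) = 1/48.65968 = 0.0205509
Pd = (1e-5)^0.0205509 = 0.78931
Pd = 78.9%

78.9%


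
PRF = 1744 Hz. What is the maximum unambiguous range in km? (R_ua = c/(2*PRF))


R_ua = 3e8 / (2 * 1744) = 86009.2 m = 86.0 km

86.0 km


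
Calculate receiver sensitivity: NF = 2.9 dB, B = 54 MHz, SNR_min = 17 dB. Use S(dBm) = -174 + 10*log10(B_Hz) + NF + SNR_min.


10*log10(54000000.0) = 77.32
S = -174 + 77.32 + 2.9 + 17 = -76.8 dBm

-76.8 dBm


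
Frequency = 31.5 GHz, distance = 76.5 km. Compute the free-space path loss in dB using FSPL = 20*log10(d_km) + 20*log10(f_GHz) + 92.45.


20*log10(76.5) = 37.67
20*log10(31.5) = 29.97
FSPL = 160.1 dB

160.1 dB
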